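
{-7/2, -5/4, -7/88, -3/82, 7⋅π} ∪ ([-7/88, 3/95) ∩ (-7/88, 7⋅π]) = {-7/2, -5/4, 7⋅π} ∪ [-7/88, 3/95)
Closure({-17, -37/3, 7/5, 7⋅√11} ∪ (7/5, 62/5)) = {-17, -37/3, 7⋅√11} ∪ [7/5, 62/5]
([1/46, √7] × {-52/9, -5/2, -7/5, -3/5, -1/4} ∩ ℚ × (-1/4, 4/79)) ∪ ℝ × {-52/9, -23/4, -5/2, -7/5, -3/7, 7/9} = ℝ × {-52/9, -23/4, -5/2, -7/5, -3/7, 7/9}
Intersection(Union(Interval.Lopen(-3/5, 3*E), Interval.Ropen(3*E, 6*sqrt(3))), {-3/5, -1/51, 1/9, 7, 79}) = {-1/51, 1/9, 7}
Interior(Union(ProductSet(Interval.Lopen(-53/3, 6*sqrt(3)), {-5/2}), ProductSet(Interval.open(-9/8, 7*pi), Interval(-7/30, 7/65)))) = ProductSet(Interval.open(-9/8, 7*pi), Interval.open(-7/30, 7/65))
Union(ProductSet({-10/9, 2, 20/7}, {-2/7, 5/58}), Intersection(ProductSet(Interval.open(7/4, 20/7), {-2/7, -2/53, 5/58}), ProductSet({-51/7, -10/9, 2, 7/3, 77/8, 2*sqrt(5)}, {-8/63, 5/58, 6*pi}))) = Union(ProductSet({2, 7/3}, {5/58}), ProductSet({-10/9, 2, 20/7}, {-2/7, 5/58}))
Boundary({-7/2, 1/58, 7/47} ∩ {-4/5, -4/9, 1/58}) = {1/58}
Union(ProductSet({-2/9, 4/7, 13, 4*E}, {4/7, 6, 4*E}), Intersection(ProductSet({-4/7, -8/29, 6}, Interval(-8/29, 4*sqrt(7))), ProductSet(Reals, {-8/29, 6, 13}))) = Union(ProductSet({-4/7, -8/29, 6}, {-8/29, 6}), ProductSet({-2/9, 4/7, 13, 4*E}, {4/7, 6, 4*E}))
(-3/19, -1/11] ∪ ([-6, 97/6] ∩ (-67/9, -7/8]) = [-6, -7/8] ∪ (-3/19, -1/11]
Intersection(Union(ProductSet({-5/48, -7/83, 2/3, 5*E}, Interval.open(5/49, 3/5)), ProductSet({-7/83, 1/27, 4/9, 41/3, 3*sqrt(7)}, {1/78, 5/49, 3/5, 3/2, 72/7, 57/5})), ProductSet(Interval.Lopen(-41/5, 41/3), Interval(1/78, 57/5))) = Union(ProductSet({-5/48, -7/83, 2/3, 5*E}, Interval.open(5/49, 3/5)), ProductSet({-7/83, 1/27, 4/9, 41/3, 3*sqrt(7)}, {1/78, 5/49, 3/5, 3/2, 72/7, 57/5}))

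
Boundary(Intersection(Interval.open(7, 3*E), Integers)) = Range(8, 9, 1)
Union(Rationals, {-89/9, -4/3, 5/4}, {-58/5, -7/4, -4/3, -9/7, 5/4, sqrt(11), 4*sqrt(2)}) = Union({sqrt(11), 4*sqrt(2)}, Rationals)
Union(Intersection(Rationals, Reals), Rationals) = Rationals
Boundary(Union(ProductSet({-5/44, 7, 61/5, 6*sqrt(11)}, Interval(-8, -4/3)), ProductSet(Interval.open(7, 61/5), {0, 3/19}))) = Union(ProductSet({-5/44, 7, 61/5, 6*sqrt(11)}, Interval(-8, -4/3)), ProductSet(Interval(7, 61/5), {0, 3/19}))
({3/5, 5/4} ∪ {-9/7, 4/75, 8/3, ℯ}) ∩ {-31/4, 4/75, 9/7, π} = {4/75}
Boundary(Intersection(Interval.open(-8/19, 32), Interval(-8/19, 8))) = {-8/19, 8}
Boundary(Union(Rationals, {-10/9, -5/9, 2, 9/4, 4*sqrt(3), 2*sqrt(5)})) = Reals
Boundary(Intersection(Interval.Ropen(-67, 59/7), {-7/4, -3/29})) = {-7/4, -3/29}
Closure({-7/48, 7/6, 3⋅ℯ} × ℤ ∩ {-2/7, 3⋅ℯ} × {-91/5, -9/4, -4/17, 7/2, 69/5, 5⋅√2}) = ∅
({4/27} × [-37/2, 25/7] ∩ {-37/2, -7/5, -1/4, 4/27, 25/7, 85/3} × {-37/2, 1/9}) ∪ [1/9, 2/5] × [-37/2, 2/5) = [1/9, 2/5] × [-37/2, 2/5)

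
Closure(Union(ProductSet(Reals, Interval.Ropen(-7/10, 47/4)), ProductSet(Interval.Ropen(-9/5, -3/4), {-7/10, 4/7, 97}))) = Union(ProductSet(Interval(-9/5, -3/4), {-7/10, 97}), ProductSet(Interval.Ropen(-9/5, -3/4), {-7/10, 4/7, 97}), ProductSet(Reals, Interval(-7/10, 47/4)))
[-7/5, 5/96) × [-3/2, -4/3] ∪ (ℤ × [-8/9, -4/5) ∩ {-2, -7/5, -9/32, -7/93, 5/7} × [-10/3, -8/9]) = ({-2} × {-8/9}) ∪ ([-7/5, 5/96) × [-3/2, -4/3])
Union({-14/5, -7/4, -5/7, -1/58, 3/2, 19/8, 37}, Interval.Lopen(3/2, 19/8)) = Union({-14/5, -7/4, -5/7, -1/58, 37}, Interval(3/2, 19/8))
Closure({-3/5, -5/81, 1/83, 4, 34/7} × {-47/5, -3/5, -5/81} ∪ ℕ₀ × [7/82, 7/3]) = (ℕ₀ × [7/82, 7/3]) ∪ ({-3/5, -5/81, 1/83, 4, 34/7} × {-47/5, -3/5, -5/81})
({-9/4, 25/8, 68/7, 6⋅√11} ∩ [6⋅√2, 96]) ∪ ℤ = ℤ ∪ {68/7, 6⋅√11}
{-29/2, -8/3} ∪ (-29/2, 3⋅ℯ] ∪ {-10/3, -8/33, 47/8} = [-29/2, 3⋅ℯ]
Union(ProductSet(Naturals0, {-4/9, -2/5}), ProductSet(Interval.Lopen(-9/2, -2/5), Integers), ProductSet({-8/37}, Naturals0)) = Union(ProductSet({-8/37}, Naturals0), ProductSet(Interval.Lopen(-9/2, -2/5), Integers), ProductSet(Naturals0, {-4/9, -2/5}))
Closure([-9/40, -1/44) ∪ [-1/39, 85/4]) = [-9/40, 85/4]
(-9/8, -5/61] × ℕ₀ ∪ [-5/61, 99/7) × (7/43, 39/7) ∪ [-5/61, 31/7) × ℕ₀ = ((-9/8, 31/7) × ℕ₀) ∪ ([-5/61, 99/7) × (7/43, 39/7))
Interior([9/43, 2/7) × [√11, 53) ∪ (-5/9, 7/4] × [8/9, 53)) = (-5/9, 7/4) × (8/9, 53)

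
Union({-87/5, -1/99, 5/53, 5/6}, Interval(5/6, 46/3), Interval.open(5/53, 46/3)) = Union({-87/5, -1/99}, Interval(5/53, 46/3))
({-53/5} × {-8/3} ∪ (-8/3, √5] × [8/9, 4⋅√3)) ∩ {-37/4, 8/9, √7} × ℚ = {8/9} × (ℚ ∩ [8/9, 4⋅√3))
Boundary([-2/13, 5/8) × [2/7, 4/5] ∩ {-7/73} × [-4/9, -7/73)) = ∅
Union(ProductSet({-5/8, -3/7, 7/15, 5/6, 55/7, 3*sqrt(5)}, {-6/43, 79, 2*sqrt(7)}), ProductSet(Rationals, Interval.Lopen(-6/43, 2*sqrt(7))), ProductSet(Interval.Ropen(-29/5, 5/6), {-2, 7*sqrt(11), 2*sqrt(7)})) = Union(ProductSet({-5/8, -3/7, 7/15, 5/6, 55/7, 3*sqrt(5)}, {-6/43, 79, 2*sqrt(7)}), ProductSet(Interval.Ropen(-29/5, 5/6), {-2, 7*sqrt(11), 2*sqrt(7)}), ProductSet(Rationals, Interval.Lopen(-6/43, 2*sqrt(7))))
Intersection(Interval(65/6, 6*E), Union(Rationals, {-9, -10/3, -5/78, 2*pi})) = Intersection(Interval(65/6, 6*E), Rationals)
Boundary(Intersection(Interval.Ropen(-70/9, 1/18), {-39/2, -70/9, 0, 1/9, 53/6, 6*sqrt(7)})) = {-70/9, 0}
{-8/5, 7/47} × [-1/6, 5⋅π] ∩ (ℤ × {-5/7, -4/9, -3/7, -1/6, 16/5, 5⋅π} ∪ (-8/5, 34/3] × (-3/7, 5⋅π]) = {7/47} × [-1/6, 5⋅π]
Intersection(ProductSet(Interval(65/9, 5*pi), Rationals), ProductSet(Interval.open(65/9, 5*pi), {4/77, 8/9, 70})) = ProductSet(Interval.open(65/9, 5*pi), {4/77, 8/9, 70})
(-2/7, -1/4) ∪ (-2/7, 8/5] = (-2/7, 8/5]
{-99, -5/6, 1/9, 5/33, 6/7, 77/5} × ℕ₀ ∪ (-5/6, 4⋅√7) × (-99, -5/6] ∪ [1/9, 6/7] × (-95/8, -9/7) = ({-99, -5/6, 1/9, 5/33, 6/7, 77/5} × ℕ₀) ∪ ((-5/6, 4⋅√7) × (-99, -5/6])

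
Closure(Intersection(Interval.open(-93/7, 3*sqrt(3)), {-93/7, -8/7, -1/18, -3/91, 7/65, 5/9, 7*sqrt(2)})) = {-8/7, -1/18, -3/91, 7/65, 5/9}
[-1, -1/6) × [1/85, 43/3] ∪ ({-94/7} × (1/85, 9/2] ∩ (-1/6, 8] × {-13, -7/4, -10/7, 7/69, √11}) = [-1, -1/6) × [1/85, 43/3]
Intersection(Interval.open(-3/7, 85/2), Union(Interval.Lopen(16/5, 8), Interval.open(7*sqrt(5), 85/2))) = Union(Interval.Lopen(16/5, 8), Interval.open(7*sqrt(5), 85/2))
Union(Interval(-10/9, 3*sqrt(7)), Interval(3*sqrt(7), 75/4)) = Interval(-10/9, 75/4)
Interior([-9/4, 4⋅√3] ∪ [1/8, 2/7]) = (-9/4, 4⋅√3)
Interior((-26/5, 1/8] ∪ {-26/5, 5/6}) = (-26/5, 1/8)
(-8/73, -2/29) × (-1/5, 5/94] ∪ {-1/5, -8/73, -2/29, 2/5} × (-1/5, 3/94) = ({-1/5, -8/73, -2/29, 2/5} × (-1/5, 3/94)) ∪ ((-8/73, -2/29) × (-1/5, 5/94])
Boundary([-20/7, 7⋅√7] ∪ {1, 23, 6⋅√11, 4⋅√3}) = {-20/7, 23, 6⋅√11, 7⋅√7}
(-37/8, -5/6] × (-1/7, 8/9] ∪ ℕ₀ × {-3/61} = (ℕ₀ × {-3/61}) ∪ ((-37/8, -5/6] × (-1/7, 8/9])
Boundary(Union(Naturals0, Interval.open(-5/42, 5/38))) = Union(Complement(Naturals0, Interval.open(-5/42, 5/38)), {-5/42, 5/38})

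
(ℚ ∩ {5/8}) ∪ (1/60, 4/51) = (1/60, 4/51) ∪ {5/8}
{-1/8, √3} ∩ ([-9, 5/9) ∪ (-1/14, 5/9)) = {-1/8}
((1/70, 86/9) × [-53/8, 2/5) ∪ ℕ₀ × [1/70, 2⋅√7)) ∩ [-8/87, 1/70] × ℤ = {0} × {1, 2, …, 5}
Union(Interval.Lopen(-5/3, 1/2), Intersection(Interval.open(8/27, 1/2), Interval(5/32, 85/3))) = Interval.Lopen(-5/3, 1/2)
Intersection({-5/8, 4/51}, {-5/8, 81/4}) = {-5/8}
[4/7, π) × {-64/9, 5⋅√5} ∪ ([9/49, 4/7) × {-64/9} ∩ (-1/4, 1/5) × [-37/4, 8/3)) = ([9/49, 1/5) × {-64/9}) ∪ ([4/7, π) × {-64/9, 5⋅√5})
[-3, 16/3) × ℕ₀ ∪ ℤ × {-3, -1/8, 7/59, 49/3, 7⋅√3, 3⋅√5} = ([-3, 16/3) × ℕ₀) ∪ (ℤ × {-3, -1/8, 7/59, 49/3, 7⋅√3, 3⋅√5})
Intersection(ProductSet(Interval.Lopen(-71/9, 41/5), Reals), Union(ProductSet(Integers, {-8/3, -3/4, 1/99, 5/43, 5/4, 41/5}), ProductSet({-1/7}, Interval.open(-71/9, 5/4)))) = Union(ProductSet({-1/7}, Interval.open(-71/9, 5/4)), ProductSet(Range(-7, 9, 1), {-8/3, -3/4, 1/99, 5/43, 5/4, 41/5}))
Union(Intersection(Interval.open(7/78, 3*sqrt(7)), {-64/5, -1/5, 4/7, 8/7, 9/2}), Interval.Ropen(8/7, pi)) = Union({4/7, 9/2}, Interval.Ropen(8/7, pi))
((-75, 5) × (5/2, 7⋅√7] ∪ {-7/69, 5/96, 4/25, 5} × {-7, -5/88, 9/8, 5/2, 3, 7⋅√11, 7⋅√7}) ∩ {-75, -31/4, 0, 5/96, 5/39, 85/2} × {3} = {-31/4, 0, 5/96, 5/39} × {3}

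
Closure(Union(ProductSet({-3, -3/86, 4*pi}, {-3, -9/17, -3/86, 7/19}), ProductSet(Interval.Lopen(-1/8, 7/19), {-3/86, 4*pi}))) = Union(ProductSet({-3, -3/86, 4*pi}, {-3, -9/17, -3/86, 7/19}), ProductSet(Interval(-1/8, 7/19), {-3/86, 4*pi}))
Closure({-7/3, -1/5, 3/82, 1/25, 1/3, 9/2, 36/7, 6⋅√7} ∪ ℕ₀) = {-7/3, -1/5, 3/82, 1/25, 1/3, 9/2, 36/7, 6⋅√7} ∪ ℕ₀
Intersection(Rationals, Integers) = Integers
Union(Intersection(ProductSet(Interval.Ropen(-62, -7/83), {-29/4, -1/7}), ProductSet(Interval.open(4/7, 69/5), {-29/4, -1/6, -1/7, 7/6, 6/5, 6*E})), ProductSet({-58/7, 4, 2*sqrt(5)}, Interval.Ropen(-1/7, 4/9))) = ProductSet({-58/7, 4, 2*sqrt(5)}, Interval.Ropen(-1/7, 4/9))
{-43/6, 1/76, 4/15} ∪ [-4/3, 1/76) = {-43/6, 4/15} ∪ [-4/3, 1/76]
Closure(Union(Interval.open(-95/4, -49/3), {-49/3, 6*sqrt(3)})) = Union({6*sqrt(3)}, Interval(-95/4, -49/3))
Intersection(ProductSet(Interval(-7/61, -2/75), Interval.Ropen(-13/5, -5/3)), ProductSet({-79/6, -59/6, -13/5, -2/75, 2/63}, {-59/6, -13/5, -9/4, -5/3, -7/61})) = ProductSet({-2/75}, {-13/5, -9/4})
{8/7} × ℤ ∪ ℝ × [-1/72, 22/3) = ({8/7} × ℤ) ∪ (ℝ × [-1/72, 22/3))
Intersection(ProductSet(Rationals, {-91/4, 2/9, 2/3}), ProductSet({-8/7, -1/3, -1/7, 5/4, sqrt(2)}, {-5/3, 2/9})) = ProductSet({-8/7, -1/3, -1/7, 5/4}, {2/9})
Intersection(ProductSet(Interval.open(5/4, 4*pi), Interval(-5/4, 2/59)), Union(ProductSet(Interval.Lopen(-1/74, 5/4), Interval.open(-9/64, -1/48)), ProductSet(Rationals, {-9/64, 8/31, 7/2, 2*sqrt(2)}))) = ProductSet(Intersection(Interval.open(5/4, 4*pi), Rationals), {-9/64})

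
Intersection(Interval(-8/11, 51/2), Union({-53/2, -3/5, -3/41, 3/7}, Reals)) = Interval(-8/11, 51/2)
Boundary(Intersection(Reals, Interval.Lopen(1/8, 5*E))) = {1/8, 5*E}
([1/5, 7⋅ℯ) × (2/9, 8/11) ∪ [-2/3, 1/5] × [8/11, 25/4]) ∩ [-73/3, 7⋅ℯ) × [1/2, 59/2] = ([-2/3, 1/5] × [8/11, 25/4]) ∪ ([1/5, 7⋅ℯ) × [1/2, 8/11))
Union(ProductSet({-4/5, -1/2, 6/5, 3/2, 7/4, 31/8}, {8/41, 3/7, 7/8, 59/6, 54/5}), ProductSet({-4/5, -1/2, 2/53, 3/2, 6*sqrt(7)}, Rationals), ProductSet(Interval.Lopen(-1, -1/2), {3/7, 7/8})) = Union(ProductSet({-4/5, -1/2, 2/53, 3/2, 6*sqrt(7)}, Rationals), ProductSet({-4/5, -1/2, 6/5, 3/2, 7/4, 31/8}, {8/41, 3/7, 7/8, 59/6, 54/5}), ProductSet(Interval.Lopen(-1, -1/2), {3/7, 7/8}))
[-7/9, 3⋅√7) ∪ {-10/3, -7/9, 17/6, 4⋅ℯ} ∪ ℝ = (-∞, ∞)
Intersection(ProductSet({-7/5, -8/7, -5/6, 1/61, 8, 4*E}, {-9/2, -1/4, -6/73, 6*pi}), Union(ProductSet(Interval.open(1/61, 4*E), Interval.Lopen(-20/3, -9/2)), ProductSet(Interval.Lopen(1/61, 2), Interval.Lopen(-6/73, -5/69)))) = ProductSet({8}, {-9/2})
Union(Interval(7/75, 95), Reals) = Interval(-oo, oo)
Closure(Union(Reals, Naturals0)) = Reals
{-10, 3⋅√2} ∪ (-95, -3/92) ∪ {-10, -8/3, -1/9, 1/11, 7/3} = (-95, -3/92) ∪ {1/11, 7/3, 3⋅√2}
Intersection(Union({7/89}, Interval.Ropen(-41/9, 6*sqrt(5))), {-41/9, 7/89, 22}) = {-41/9, 7/89}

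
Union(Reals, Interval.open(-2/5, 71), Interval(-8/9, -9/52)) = Interval(-oo, oo)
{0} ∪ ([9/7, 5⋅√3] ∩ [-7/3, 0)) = {0}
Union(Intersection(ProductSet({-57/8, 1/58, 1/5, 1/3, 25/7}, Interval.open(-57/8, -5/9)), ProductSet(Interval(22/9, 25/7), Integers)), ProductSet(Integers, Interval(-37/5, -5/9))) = Union(ProductSet({25/7}, Range(-7, 0, 1)), ProductSet(Integers, Interval(-37/5, -5/9)))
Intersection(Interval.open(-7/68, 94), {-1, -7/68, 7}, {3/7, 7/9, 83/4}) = EmptySet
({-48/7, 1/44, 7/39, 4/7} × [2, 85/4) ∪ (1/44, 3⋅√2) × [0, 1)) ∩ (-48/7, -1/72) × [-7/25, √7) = ∅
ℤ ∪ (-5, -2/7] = ℤ ∪ [-5, -2/7]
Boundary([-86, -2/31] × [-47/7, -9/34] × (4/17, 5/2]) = ([-86, -2/31] × [-47/7, -9/34] × {4/17, 5/2}) ∪ ((({-86, -2/31} × [-47/7, -9/34]) ∪ ([-86, -2/31] × {-47/7, -9/34})) × [4/17, 5/2])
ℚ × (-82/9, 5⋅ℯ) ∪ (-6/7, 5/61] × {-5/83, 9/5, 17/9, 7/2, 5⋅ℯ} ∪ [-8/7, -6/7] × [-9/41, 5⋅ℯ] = (ℚ × (-82/9, 5⋅ℯ)) ∪ ([-8/7, -6/7] × [-9/41, 5⋅ℯ]) ∪ ((-6/7, 5/61] × {-5/83, 9/5, 17/9, 7/2, 5⋅ℯ})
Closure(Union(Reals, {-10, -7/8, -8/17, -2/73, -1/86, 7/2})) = Reals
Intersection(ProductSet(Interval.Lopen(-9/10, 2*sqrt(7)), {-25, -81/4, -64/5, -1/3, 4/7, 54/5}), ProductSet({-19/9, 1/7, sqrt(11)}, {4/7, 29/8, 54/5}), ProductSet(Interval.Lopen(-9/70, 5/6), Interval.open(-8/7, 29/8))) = ProductSet({1/7}, {4/7})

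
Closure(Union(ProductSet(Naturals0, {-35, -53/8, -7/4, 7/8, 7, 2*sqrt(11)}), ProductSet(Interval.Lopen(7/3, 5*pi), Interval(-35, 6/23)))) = Union(ProductSet(Interval(7/3, 5*pi), Interval(-35, 6/23)), ProductSet(Naturals0, {-35, 7/8, 7, 2*sqrt(11)}), ProductSet(Union(Complement(Naturals0, Interval.open(7/3, 5*pi)), Naturals0), {-35, -53/8, -7/4, 7/8, 7, 2*sqrt(11)}))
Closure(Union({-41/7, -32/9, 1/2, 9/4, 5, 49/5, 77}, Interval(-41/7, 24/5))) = Union({5, 49/5, 77}, Interval(-41/7, 24/5))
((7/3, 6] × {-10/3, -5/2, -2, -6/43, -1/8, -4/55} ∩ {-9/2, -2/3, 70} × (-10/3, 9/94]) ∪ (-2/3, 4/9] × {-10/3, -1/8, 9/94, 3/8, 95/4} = (-2/3, 4/9] × {-10/3, -1/8, 9/94, 3/8, 95/4}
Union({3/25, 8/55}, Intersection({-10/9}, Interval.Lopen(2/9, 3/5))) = {3/25, 8/55}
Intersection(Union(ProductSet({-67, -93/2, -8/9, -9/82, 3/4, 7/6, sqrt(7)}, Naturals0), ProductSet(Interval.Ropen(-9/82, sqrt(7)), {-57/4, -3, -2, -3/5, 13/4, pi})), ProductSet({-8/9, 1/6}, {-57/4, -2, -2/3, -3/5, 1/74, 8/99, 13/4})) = ProductSet({1/6}, {-57/4, -2, -3/5, 13/4})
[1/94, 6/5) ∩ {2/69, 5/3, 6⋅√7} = {2/69}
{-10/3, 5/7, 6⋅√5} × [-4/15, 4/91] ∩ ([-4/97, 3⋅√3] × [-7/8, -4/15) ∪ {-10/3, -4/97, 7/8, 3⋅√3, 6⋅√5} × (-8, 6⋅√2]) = {-10/3, 6⋅√5} × [-4/15, 4/91]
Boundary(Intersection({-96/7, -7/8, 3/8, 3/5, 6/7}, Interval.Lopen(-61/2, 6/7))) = {-96/7, -7/8, 3/8, 3/5, 6/7}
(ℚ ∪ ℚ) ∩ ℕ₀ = ℕ₀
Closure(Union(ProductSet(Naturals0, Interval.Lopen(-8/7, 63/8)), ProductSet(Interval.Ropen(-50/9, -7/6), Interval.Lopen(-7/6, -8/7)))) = Union(ProductSet({-50/9, -7/6}, Interval(-7/6, -8/7)), ProductSet(Interval(-50/9, -7/6), {-7/6, -8/7}), ProductSet(Interval.Ropen(-50/9, -7/6), Interval.Lopen(-7/6, -8/7)), ProductSet(Naturals0, Interval(-8/7, 63/8)))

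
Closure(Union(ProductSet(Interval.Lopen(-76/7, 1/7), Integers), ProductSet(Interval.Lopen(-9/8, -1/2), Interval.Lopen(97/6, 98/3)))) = Union(ProductSet({-9/8, -1/2}, Interval(97/6, 98/3)), ProductSet(Interval(-76/7, 1/7), Integers), ProductSet(Interval(-9/8, -1/2), {97/6, 98/3}), ProductSet(Interval.Lopen(-9/8, -1/2), Interval.Lopen(97/6, 98/3)))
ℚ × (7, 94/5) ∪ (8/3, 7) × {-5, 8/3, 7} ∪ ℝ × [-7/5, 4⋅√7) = (ℚ × (7, 94/5)) ∪ ((8/3, 7) × {-5, 8/3, 7}) ∪ (ℝ × [-7/5, 4⋅√7))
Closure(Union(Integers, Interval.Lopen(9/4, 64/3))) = Union(Integers, Interval(9/4, 64/3))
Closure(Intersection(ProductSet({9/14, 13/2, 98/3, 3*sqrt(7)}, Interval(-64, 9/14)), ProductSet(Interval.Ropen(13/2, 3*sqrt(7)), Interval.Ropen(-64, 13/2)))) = ProductSet({13/2}, Interval(-64, 9/14))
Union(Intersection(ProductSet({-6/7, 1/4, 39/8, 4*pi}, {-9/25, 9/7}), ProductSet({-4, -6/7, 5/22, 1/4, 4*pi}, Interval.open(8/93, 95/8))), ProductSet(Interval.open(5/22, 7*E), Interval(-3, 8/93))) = Union(ProductSet({-6/7, 1/4, 4*pi}, {9/7}), ProductSet(Interval.open(5/22, 7*E), Interval(-3, 8/93)))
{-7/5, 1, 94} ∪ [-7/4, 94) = [-7/4, 94]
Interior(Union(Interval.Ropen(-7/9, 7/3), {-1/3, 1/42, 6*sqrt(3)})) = Interval.open(-7/9, 7/3)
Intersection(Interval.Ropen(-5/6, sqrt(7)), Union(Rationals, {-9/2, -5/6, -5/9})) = Intersection(Interval.Ropen(-5/6, sqrt(7)), Rationals)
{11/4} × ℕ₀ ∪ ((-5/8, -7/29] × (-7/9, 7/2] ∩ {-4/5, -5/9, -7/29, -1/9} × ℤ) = ({11/4} × ℕ₀) ∪ ({-5/9, -7/29} × {0, 1, 2, 3})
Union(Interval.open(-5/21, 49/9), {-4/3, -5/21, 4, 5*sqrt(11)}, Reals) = Interval(-oo, oo)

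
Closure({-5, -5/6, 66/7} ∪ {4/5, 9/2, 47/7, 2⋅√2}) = {-5, -5/6, 4/5, 9/2, 47/7, 66/7, 2⋅√2}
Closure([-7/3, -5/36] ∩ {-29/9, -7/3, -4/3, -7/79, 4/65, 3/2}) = {-7/3, -4/3}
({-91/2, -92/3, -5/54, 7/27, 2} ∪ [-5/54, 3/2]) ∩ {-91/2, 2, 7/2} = {-91/2, 2}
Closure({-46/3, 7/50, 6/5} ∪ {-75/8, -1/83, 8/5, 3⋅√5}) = {-46/3, -75/8, -1/83, 7/50, 6/5, 8/5, 3⋅√5}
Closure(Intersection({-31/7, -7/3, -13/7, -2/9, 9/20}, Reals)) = {-31/7, -7/3, -13/7, -2/9, 9/20}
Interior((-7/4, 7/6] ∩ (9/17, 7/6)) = (9/17, 7/6)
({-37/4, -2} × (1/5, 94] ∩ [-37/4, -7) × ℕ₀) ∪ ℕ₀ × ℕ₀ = (ℕ₀ × ℕ₀) ∪ ({-37/4} × {1, 2, …, 94})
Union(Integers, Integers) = Integers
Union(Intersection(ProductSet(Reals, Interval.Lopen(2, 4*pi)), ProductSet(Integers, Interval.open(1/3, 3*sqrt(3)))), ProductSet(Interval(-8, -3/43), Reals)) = Union(ProductSet(Integers, Interval.open(2, 3*sqrt(3))), ProductSet(Interval(-8, -3/43), Reals))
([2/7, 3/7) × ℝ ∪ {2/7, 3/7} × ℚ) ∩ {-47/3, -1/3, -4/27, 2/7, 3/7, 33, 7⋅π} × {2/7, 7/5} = {2/7, 3/7} × {2/7, 7/5}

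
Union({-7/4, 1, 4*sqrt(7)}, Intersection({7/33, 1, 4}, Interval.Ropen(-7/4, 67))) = {-7/4, 7/33, 1, 4, 4*sqrt(7)}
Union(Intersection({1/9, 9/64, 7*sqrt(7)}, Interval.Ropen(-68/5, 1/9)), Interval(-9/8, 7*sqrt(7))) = Interval(-9/8, 7*sqrt(7))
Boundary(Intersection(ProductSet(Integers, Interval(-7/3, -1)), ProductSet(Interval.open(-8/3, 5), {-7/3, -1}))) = ProductSet(Range(-2, 5, 1), {-7/3, -1})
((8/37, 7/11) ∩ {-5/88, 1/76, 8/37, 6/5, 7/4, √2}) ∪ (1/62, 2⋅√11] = (1/62, 2⋅√11]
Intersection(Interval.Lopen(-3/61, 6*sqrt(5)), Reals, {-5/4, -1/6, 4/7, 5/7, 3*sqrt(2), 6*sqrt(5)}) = {4/7, 5/7, 3*sqrt(2), 6*sqrt(5)}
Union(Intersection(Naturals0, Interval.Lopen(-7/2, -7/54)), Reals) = Reals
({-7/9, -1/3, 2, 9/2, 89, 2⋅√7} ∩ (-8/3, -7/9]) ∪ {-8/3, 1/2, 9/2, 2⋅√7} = {-8/3, -7/9, 1/2, 9/2, 2⋅√7}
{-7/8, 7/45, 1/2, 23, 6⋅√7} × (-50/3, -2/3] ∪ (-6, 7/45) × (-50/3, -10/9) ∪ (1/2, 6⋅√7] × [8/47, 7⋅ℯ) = ((-6, 7/45) × (-50/3, -10/9)) ∪ ({-7/8, 7/45, 1/2, 23, 6⋅√7} × (-50/3, -2/3]) ∪ ((1/2, 6⋅√7] × [8/47, 7⋅ℯ))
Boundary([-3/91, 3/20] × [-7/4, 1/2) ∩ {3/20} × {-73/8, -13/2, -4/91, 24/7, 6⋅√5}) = {3/20} × {-4/91}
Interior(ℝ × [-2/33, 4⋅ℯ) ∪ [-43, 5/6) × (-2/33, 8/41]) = ℝ × (-2/33, 4⋅ℯ)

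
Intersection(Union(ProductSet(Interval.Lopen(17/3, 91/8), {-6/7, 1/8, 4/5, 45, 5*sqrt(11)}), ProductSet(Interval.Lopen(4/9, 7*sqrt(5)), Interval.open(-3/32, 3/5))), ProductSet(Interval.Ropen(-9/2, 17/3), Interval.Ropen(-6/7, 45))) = ProductSet(Interval.open(4/9, 17/3), Interval.open(-3/32, 3/5))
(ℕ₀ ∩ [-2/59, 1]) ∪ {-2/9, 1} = {-2/9} ∪ {0, 1}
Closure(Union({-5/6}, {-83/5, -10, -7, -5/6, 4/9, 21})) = {-83/5, -10, -7, -5/6, 4/9, 21}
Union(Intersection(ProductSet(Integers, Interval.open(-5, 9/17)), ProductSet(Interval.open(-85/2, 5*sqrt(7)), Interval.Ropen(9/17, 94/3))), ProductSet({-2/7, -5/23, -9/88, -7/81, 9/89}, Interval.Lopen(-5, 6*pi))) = ProductSet({-2/7, -5/23, -9/88, -7/81, 9/89}, Interval.Lopen(-5, 6*pi))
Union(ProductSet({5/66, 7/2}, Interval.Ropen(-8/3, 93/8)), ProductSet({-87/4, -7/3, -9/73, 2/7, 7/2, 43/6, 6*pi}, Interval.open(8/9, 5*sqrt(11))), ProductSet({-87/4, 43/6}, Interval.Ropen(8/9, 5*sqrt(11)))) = Union(ProductSet({-87/4, 43/6}, Interval.Ropen(8/9, 5*sqrt(11))), ProductSet({5/66, 7/2}, Interval.Ropen(-8/3, 93/8)), ProductSet({-87/4, -7/3, -9/73, 2/7, 7/2, 43/6, 6*pi}, Interval.open(8/9, 5*sqrt(11))))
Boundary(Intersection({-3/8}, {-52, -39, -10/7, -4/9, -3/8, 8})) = {-3/8}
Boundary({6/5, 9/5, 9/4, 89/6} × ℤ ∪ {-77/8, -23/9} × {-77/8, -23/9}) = ({-77/8, -23/9} × {-77/8, -23/9}) ∪ ({6/5, 9/5, 9/4, 89/6} × ℤ)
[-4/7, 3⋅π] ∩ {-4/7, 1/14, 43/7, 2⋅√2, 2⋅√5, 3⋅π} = {-4/7, 1/14, 43/7, 2⋅√2, 2⋅√5, 3⋅π}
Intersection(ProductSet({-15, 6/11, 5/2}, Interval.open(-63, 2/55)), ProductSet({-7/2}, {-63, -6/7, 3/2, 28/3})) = EmptySet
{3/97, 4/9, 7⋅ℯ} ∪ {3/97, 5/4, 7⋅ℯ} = {3/97, 4/9, 5/4, 7⋅ℯ}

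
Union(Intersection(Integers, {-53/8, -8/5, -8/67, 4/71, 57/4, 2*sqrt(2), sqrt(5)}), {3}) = {3}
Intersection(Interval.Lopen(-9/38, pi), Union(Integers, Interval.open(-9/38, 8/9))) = Union(Interval.open(-9/38, 8/9), Range(0, 4, 1))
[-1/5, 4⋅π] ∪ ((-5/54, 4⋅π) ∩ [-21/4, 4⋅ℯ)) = [-1/5, 4⋅π]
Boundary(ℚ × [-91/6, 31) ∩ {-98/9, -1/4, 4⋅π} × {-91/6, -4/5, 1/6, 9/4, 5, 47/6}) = {-98/9, -1/4} × {-91/6, -4/5, 1/6, 9/4, 5, 47/6}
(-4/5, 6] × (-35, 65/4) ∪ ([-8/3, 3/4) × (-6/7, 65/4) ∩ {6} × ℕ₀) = (-4/5, 6] × (-35, 65/4)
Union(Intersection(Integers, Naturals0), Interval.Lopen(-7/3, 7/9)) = Union(Interval.Lopen(-7/3, 7/9), Naturals0)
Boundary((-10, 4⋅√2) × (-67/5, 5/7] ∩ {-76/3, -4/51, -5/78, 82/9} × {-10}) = {-4/51, -5/78} × {-10}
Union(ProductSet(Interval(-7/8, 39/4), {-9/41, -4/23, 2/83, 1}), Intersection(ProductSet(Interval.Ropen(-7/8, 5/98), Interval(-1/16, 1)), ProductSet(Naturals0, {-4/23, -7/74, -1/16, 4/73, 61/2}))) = Union(ProductSet(Interval(-7/8, 39/4), {-9/41, -4/23, 2/83, 1}), ProductSet(Range(0, 1, 1), {-1/16, 4/73}))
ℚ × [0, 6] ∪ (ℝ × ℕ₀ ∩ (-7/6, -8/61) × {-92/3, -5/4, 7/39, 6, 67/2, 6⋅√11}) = (ℚ × [0, 6]) ∪ ((-7/6, -8/61) × {6})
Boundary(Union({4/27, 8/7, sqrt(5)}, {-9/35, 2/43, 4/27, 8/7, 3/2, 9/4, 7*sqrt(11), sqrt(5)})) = {-9/35, 2/43, 4/27, 8/7, 3/2, 9/4, 7*sqrt(11), sqrt(5)}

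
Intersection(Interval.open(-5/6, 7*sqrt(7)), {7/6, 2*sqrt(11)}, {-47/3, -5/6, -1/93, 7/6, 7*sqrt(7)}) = {7/6}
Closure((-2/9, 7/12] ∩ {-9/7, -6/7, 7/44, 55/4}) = {7/44}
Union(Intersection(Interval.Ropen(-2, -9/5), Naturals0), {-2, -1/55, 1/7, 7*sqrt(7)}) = {-2, -1/55, 1/7, 7*sqrt(7)}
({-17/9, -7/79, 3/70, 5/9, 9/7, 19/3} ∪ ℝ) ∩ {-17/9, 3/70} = {-17/9, 3/70}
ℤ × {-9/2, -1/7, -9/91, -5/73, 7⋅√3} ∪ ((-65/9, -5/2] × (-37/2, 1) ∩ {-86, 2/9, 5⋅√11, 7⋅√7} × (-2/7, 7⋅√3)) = ℤ × {-9/2, -1/7, -9/91, -5/73, 7⋅√3}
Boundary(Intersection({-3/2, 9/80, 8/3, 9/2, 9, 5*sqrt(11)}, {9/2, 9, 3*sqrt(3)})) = {9/2, 9}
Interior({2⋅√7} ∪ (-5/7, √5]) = (-5/7, √5)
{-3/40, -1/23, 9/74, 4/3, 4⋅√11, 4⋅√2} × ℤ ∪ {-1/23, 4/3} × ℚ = ({-1/23, 4/3} × ℚ) ∪ ({-3/40, -1/23, 9/74, 4/3, 4⋅√11, 4⋅√2} × ℤ)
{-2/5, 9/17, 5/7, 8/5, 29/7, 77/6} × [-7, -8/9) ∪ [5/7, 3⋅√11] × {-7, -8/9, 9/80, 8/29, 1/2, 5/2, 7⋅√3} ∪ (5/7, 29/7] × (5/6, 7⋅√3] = ({-2/5, 9/17, 5/7, 8/5, 29/7, 77/6} × [-7, -8/9)) ∪ ((5/7, 29/7] × (5/6, 7⋅√3]) ∪ ([5/7, 3⋅√11] × {-7, -8/9, 9/80, 8/29, 1/2, 5/2, 7⋅√3})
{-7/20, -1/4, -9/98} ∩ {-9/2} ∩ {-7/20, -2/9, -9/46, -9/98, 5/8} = ∅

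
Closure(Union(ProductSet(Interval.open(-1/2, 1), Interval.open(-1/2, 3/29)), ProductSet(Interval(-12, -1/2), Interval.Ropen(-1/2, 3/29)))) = Union(ProductSet({-12, -1/2, 1}, Interval(-1/2, 3/29)), ProductSet(Interval(-12, -1/2), Interval.Ropen(-1/2, 3/29)), ProductSet(Interval(-12, 1), {-1/2, 3/29}), ProductSet(Interval.open(-1/2, 1), Interval.open(-1/2, 3/29)))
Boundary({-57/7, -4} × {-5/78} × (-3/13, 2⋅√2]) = {-57/7, -4} × {-5/78} × [-3/13, 2⋅√2]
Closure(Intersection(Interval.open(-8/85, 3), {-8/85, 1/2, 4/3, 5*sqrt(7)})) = {1/2, 4/3}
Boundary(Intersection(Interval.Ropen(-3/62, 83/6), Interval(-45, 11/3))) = {-3/62, 11/3}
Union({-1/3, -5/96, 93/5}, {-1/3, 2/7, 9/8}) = {-1/3, -5/96, 2/7, 9/8, 93/5}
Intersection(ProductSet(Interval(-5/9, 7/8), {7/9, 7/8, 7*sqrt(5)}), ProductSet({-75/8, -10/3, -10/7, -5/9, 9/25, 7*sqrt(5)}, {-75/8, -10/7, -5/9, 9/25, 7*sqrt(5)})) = ProductSet({-5/9, 9/25}, {7*sqrt(5)})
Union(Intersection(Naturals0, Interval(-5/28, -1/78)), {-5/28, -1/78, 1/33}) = {-5/28, -1/78, 1/33}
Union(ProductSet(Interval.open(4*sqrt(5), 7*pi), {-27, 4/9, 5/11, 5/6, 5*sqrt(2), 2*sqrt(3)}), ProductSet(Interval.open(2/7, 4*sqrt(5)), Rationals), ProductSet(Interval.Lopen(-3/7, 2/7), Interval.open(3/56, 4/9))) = Union(ProductSet(Interval.Lopen(-3/7, 2/7), Interval.open(3/56, 4/9)), ProductSet(Interval.open(2/7, 4*sqrt(5)), Rationals), ProductSet(Interval.open(4*sqrt(5), 7*pi), {-27, 4/9, 5/11, 5/6, 5*sqrt(2), 2*sqrt(3)}))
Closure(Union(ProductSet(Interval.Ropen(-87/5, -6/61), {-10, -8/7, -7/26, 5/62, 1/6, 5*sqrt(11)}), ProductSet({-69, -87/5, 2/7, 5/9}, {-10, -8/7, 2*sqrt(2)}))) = Union(ProductSet({-69, -87/5, 2/7, 5/9}, {-10, -8/7, 2*sqrt(2)}), ProductSet(Interval(-87/5, -6/61), {-10, -8/7, -7/26, 5/62, 1/6, 5*sqrt(11)}))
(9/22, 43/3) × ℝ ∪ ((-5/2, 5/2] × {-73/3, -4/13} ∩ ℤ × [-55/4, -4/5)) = (9/22, 43/3) × ℝ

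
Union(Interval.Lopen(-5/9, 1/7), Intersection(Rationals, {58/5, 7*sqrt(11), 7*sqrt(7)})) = Union({58/5}, Interval.Lopen(-5/9, 1/7))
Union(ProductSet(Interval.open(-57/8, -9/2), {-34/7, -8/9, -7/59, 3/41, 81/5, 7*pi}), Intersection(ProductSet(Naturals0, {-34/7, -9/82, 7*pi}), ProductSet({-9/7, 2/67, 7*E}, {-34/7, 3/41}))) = ProductSet(Interval.open(-57/8, -9/2), {-34/7, -8/9, -7/59, 3/41, 81/5, 7*pi})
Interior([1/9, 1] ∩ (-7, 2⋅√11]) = (1/9, 1)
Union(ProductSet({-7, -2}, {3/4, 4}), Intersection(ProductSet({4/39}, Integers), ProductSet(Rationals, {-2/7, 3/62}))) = ProductSet({-7, -2}, {3/4, 4})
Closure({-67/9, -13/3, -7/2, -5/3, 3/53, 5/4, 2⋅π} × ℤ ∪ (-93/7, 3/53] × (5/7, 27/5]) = ({-93/7, 3/53} × [5/7, 27/5]) ∪ ([-93/7, 3/53] × {5/7, 27/5}) ∪ ((-93/7, 3/53] × (5/7, 27/5]) ∪ ({-67/9, -13/3, -7/2, -5/3, 3/53, 5/4, 2⋅π} × ℤ)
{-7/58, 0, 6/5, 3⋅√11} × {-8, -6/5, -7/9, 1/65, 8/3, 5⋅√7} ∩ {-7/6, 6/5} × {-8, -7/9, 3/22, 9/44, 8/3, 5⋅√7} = {6/5} × {-8, -7/9, 8/3, 5⋅√7}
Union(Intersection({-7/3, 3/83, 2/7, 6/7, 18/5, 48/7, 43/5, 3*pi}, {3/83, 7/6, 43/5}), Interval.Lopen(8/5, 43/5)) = Union({3/83}, Interval.Lopen(8/5, 43/5))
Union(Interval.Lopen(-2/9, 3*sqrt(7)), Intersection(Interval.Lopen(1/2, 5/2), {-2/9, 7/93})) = Interval.Lopen(-2/9, 3*sqrt(7))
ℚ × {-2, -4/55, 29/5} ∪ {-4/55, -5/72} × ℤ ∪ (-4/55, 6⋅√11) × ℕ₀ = ({-4/55, -5/72} × ℤ) ∪ (ℚ × {-2, -4/55, 29/5}) ∪ ((-4/55, 6⋅√11) × ℕ₀)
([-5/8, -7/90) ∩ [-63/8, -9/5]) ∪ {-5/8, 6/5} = {-5/8, 6/5}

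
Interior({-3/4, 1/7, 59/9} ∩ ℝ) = ∅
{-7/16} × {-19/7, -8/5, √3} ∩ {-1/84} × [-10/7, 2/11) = ∅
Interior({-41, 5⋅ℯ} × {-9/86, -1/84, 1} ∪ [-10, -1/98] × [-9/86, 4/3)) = (-10, -1/98) × (-9/86, 4/3)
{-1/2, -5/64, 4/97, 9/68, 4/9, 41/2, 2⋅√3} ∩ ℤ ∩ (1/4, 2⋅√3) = ∅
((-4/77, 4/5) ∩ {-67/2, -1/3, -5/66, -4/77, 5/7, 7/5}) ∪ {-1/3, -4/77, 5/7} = {-1/3, -4/77, 5/7}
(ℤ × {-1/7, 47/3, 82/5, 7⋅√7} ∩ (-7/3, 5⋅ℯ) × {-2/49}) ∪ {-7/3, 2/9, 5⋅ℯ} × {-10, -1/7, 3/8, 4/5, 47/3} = {-7/3, 2/9, 5⋅ℯ} × {-10, -1/7, 3/8, 4/5, 47/3}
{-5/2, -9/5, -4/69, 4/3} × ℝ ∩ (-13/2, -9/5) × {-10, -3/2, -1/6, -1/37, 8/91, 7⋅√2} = {-5/2} × {-10, -3/2, -1/6, -1/37, 8/91, 7⋅√2}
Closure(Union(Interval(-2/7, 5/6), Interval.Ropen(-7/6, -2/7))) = Interval(-7/6, 5/6)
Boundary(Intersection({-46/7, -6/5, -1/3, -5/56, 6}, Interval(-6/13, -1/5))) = {-1/3}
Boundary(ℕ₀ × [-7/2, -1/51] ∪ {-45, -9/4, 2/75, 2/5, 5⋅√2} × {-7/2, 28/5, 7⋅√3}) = (ℕ₀ × [-7/2, -1/51]) ∪ ({-45, -9/4, 2/75, 2/5, 5⋅√2} × {-7/2, 28/5, 7⋅√3})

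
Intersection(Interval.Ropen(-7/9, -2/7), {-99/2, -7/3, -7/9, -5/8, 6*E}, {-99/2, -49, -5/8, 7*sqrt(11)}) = {-5/8}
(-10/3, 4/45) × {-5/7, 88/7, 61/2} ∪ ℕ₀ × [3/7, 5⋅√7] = ((-10/3, 4/45) × {-5/7, 88/7, 61/2}) ∪ (ℕ₀ × [3/7, 5⋅√7])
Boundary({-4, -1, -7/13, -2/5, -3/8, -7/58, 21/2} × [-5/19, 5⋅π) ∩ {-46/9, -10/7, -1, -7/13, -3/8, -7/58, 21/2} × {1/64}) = {-1, -7/13, -3/8, -7/58, 21/2} × {1/64}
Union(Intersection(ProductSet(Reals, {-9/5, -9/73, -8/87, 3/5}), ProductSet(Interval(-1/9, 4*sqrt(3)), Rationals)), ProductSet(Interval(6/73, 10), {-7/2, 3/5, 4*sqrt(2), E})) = Union(ProductSet(Interval(-1/9, 4*sqrt(3)), {-9/5, -9/73, -8/87, 3/5}), ProductSet(Interval(6/73, 10), {-7/2, 3/5, 4*sqrt(2), E}))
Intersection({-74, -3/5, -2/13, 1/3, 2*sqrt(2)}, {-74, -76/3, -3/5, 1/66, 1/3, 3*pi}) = {-74, -3/5, 1/3}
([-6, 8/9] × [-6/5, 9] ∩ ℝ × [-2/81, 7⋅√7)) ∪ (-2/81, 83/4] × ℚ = ((-2/81, 83/4] × ℚ) ∪ ([-6, 8/9] × [-2/81, 9])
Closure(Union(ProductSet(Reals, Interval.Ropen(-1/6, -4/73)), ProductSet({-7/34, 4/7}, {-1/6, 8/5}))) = Union(ProductSet({-7/34, 4/7}, {-1/6, 8/5}), ProductSet(Reals, Interval(-1/6, -4/73)))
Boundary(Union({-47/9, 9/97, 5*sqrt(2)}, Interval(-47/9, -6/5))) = {-47/9, -6/5, 9/97, 5*sqrt(2)}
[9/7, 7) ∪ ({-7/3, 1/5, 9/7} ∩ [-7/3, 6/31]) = {-7/3} ∪ [9/7, 7)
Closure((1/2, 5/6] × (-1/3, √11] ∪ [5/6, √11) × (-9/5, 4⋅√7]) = ({1/2, 5/6} × [-1/3, √11]) ∪ ([1/2, 5/6] × {-1/3, √11}) ∪ ((1/2, 5/6] × (-1/3, √11]) ∪ ({5/6, √11} × [-9/5, 4⋅√7]) ∪ ([5/6, √11] × {-9/5, 4⋅√7}) ∪ ([5/6, √11) × (-9/5, 4⋅√7])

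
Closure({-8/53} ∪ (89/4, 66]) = {-8/53} ∪ [89/4, 66]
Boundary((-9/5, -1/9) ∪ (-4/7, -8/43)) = {-9/5, -1/9}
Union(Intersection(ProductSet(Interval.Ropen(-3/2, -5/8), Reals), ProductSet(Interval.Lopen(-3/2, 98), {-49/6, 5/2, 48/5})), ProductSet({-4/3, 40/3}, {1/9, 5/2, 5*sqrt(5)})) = Union(ProductSet({-4/3, 40/3}, {1/9, 5/2, 5*sqrt(5)}), ProductSet(Interval.open(-3/2, -5/8), {-49/6, 5/2, 48/5}))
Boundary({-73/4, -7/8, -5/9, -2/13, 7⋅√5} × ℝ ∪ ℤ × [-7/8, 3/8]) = (ℤ × [-7/8, 3/8]) ∪ ({-73/4, -7/8, -5/9, -2/13, 7⋅√5} × ℝ)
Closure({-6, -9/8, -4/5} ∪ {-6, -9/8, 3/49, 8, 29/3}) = {-6, -9/8, -4/5, 3/49, 8, 29/3}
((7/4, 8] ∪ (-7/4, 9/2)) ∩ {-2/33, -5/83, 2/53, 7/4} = {-2/33, -5/83, 2/53, 7/4}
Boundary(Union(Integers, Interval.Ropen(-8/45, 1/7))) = Union(Complement(Integers, Interval.open(-8/45, 1/7)), {-8/45, 1/7})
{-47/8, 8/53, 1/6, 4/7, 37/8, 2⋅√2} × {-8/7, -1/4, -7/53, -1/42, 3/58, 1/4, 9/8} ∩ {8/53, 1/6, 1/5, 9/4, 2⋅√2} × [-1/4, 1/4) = {8/53, 1/6, 2⋅√2} × {-1/4, -7/53, -1/42, 3/58}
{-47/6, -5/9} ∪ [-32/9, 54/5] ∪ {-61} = {-61, -47/6} ∪ [-32/9, 54/5]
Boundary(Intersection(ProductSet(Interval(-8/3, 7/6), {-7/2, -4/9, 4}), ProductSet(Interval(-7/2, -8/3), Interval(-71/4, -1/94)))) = ProductSet({-8/3}, {-7/2, -4/9})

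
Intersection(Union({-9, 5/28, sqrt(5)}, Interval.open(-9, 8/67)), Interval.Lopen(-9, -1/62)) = Interval.Lopen(-9, -1/62)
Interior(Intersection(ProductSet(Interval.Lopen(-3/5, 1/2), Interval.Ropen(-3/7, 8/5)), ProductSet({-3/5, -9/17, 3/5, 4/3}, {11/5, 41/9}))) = EmptySet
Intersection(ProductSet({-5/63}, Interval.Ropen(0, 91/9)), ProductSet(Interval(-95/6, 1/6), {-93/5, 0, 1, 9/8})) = ProductSet({-5/63}, {0, 1, 9/8})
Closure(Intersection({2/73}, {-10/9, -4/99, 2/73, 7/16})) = {2/73}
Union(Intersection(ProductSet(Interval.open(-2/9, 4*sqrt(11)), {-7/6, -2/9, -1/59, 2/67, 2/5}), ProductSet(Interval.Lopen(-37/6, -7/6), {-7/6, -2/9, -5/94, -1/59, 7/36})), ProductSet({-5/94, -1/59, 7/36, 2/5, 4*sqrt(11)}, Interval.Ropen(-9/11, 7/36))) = ProductSet({-5/94, -1/59, 7/36, 2/5, 4*sqrt(11)}, Interval.Ropen(-9/11, 7/36))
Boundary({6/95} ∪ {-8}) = {-8, 6/95}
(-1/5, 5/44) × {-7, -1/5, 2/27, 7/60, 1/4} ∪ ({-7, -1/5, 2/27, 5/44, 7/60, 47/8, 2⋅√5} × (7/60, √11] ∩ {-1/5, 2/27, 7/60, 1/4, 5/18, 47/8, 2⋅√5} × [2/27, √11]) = ((-1/5, 5/44) × {-7, -1/5, 2/27, 7/60, 1/4}) ∪ ({-1/5, 2/27, 7/60, 47/8, 2⋅√5} × (7/60, √11])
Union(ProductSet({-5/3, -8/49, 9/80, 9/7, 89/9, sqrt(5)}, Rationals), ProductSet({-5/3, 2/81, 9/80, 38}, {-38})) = Union(ProductSet({-5/3, 2/81, 9/80, 38}, {-38}), ProductSet({-5/3, -8/49, 9/80, 9/7, 89/9, sqrt(5)}, Rationals))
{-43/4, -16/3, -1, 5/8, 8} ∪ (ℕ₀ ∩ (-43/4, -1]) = {-43/4, -16/3, -1, 5/8, 8}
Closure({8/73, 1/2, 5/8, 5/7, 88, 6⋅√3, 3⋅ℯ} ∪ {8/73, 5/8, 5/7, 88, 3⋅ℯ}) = {8/73, 1/2, 5/8, 5/7, 88, 6⋅√3, 3⋅ℯ}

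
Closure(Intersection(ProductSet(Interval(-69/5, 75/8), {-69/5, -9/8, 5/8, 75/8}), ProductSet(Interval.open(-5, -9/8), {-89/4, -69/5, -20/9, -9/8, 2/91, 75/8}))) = ProductSet(Interval(-5, -9/8), {-69/5, -9/8, 75/8})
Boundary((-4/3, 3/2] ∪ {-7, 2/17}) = {-7, -4/3, 3/2}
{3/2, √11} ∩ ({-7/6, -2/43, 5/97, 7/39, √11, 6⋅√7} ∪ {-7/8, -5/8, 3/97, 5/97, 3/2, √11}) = {3/2, √11}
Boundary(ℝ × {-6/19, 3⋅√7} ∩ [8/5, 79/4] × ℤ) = ∅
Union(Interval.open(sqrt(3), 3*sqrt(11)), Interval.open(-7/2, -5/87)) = Union(Interval.open(-7/2, -5/87), Interval.open(sqrt(3), 3*sqrt(11)))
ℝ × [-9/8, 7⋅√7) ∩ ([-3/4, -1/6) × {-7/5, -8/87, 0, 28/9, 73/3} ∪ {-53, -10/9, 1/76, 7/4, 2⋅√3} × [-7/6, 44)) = ([-3/4, -1/6) × {-8/87, 0, 28/9}) ∪ ({-53, -10/9, 1/76, 7/4, 2⋅√3} × [-9/8, 7⋅√7))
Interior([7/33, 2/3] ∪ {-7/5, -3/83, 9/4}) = (7/33, 2/3)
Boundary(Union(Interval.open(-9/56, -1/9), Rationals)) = Union(Interval(-oo, -9/56), Interval(-1/9, oo))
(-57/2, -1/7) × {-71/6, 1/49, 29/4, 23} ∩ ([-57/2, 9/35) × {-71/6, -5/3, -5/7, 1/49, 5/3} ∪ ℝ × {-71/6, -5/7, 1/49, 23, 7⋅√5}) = (-57/2, -1/7) × {-71/6, 1/49, 23}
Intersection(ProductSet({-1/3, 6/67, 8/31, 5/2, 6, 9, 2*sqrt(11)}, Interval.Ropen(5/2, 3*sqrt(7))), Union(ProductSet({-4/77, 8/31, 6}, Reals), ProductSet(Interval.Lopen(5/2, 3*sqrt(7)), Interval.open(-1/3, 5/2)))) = ProductSet({8/31, 6}, Interval.Ropen(5/2, 3*sqrt(7)))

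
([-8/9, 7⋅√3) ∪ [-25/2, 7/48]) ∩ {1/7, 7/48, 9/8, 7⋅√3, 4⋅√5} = {1/7, 7/48, 9/8, 4⋅√5}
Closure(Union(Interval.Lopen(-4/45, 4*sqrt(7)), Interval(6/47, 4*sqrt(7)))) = Interval(-4/45, 4*sqrt(7))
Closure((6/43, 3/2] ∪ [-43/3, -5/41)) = [-43/3, -5/41] ∪ [6/43, 3/2]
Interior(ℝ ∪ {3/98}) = ℝ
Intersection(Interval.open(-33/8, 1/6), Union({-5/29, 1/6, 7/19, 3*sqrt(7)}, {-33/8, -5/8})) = {-5/8, -5/29}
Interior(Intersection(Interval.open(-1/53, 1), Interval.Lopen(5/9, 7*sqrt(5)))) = Interval.open(5/9, 1)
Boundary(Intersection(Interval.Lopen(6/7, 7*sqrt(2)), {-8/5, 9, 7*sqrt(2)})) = {9, 7*sqrt(2)}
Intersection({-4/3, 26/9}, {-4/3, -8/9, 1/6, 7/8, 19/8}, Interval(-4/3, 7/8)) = {-4/3}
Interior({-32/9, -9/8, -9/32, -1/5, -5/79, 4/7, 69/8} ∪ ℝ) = ℝ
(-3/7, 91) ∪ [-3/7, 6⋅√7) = [-3/7, 91)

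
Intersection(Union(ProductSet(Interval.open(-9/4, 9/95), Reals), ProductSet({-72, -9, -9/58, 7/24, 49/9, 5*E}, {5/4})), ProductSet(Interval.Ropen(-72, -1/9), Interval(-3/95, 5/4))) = Union(ProductSet({-72, -9, -9/58}, {5/4}), ProductSet(Interval.open(-9/4, -1/9), Interval(-3/95, 5/4)))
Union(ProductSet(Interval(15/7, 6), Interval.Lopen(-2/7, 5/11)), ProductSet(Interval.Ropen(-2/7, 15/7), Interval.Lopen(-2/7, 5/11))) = ProductSet(Interval(-2/7, 6), Interval.Lopen(-2/7, 5/11))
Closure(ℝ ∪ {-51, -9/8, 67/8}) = ℝ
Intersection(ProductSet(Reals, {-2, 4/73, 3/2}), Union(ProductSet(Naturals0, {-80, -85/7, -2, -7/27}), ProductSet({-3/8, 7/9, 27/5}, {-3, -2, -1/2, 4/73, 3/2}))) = Union(ProductSet({-3/8, 7/9, 27/5}, {-2, 4/73, 3/2}), ProductSet(Naturals0, {-2}))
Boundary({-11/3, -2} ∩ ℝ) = {-11/3, -2}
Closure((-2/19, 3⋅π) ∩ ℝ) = [-2/19, 3⋅π]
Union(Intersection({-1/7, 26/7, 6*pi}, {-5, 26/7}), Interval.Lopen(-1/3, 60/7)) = Interval.Lopen(-1/3, 60/7)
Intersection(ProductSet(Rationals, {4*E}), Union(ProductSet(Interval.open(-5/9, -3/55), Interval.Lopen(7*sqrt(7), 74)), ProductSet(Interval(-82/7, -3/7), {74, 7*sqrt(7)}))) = EmptySet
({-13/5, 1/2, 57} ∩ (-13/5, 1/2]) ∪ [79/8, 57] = {1/2} ∪ [79/8, 57]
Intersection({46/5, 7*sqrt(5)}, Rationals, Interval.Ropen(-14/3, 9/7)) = EmptySet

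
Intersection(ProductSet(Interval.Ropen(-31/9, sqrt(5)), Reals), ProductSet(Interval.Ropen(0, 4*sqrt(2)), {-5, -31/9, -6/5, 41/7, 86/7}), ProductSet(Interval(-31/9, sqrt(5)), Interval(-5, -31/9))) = ProductSet(Interval.Ropen(0, sqrt(5)), {-5, -31/9})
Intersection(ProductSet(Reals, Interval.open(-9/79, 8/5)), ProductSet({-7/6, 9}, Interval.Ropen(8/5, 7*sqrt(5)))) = EmptySet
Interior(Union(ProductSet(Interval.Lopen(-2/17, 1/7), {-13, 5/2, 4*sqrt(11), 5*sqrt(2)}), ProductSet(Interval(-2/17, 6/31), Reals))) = ProductSet(Interval.open(-2/17, 6/31), Reals)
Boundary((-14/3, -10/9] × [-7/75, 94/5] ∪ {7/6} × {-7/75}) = ({7/6} × {-7/75}) ∪ ({-14/3, -10/9} × [-7/75, 94/5]) ∪ ([-14/3, -10/9] × {-7/75, 94/5})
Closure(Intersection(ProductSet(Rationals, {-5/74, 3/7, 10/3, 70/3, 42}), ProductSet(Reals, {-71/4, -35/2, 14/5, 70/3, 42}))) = ProductSet(Reals, {70/3, 42})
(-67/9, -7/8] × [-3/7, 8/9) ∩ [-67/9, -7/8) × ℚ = (-67/9, -7/8) × (ℚ ∩ [-3/7, 8/9))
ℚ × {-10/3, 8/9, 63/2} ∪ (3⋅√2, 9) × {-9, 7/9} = (ℚ × {-10/3, 8/9, 63/2}) ∪ ((3⋅√2, 9) × {-9, 7/9})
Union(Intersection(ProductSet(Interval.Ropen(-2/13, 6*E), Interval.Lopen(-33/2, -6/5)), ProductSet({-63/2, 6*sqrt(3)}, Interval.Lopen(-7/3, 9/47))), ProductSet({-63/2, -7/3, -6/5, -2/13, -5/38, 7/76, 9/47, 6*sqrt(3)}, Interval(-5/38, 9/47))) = Union(ProductSet({6*sqrt(3)}, Interval.Lopen(-7/3, -6/5)), ProductSet({-63/2, -7/3, -6/5, -2/13, -5/38, 7/76, 9/47, 6*sqrt(3)}, Interval(-5/38, 9/47)))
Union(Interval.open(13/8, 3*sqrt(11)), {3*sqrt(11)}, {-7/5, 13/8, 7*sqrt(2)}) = Union({-7/5}, Interval(13/8, 3*sqrt(11)))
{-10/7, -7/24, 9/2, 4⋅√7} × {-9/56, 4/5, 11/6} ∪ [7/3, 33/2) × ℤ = ([7/3, 33/2) × ℤ) ∪ ({-10/7, -7/24, 9/2, 4⋅√7} × {-9/56, 4/5, 11/6})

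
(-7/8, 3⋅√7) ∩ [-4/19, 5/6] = [-4/19, 5/6]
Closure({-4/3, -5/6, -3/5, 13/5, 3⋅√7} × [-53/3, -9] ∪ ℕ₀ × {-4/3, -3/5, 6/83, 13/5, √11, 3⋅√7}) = (ℕ₀ × {-4/3, -3/5, 6/83, 13/5, √11, 3⋅√7}) ∪ ({-4/3, -5/6, -3/5, 13/5, 3⋅√7} × [-53/3, -9])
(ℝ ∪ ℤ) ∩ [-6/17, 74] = [-6/17, 74]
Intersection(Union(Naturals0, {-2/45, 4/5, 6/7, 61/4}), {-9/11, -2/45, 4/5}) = {-2/45, 4/5}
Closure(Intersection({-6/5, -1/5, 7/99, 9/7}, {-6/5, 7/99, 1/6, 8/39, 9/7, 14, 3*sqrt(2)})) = {-6/5, 7/99, 9/7}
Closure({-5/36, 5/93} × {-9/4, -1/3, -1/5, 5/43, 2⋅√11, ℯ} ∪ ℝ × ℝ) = ℝ × ℝ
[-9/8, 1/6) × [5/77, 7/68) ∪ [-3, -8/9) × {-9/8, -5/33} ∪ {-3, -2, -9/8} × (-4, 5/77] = ([-3, -8/9) × {-9/8, -5/33}) ∪ ({-3, -2, -9/8} × (-4, 5/77]) ∪ ([-9/8, 1/6) × [5/77, 7/68))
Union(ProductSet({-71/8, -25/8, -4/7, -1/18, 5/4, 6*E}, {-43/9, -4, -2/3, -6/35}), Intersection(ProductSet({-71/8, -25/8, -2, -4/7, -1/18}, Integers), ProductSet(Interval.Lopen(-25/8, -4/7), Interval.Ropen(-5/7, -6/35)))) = ProductSet({-71/8, -25/8, -4/7, -1/18, 5/4, 6*E}, {-43/9, -4, -2/3, -6/35})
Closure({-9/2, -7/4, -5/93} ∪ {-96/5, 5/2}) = {-96/5, -9/2, -7/4, -5/93, 5/2}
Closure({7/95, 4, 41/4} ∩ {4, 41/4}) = {4, 41/4}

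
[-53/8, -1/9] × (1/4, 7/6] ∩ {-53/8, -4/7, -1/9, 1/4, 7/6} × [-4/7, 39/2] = {-53/8, -4/7, -1/9} × (1/4, 7/6]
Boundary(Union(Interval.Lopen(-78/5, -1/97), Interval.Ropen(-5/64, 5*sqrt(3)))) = {-78/5, 5*sqrt(3)}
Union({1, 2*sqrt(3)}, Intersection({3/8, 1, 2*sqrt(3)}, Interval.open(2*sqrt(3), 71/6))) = {1, 2*sqrt(3)}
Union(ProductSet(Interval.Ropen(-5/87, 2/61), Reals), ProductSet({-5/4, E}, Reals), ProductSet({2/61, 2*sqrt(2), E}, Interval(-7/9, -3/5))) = Union(ProductSet({2/61, 2*sqrt(2), E}, Interval(-7/9, -3/5)), ProductSet(Union({-5/4, E}, Interval.Ropen(-5/87, 2/61)), Reals))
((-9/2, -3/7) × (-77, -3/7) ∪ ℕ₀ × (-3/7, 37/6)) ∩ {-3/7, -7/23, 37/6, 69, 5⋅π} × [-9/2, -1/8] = {69} × (-3/7, -1/8]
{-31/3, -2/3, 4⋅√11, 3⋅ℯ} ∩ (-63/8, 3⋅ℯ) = {-2/3}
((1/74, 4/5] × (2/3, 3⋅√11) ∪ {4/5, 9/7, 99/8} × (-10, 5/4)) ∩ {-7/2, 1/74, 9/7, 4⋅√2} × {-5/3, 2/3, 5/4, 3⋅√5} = {9/7} × {-5/3, 2/3}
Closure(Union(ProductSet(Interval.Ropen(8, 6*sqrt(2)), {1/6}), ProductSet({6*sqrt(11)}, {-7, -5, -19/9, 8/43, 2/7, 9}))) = Union(ProductSet({6*sqrt(11)}, {-7, -5, -19/9, 8/43, 2/7, 9}), ProductSet(Interval(8, 6*sqrt(2)), {1/6}))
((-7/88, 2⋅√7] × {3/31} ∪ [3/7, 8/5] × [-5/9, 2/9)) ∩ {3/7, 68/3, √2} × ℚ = {3/7, √2} × (ℚ ∩ [-5/9, 2/9))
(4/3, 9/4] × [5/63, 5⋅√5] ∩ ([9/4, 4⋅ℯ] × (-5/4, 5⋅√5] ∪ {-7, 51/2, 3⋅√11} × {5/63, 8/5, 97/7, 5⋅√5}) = {9/4} × [5/63, 5⋅√5]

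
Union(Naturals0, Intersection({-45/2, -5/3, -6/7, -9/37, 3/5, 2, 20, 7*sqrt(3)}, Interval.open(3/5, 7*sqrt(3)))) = Naturals0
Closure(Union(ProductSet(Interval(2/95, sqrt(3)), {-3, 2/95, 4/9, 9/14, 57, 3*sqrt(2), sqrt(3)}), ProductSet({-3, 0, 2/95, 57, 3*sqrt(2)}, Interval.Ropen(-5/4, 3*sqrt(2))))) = Union(ProductSet({-3, 0, 2/95, 57, 3*sqrt(2)}, Interval(-5/4, 3*sqrt(2))), ProductSet(Interval(2/95, sqrt(3)), {-3, 2/95, 4/9, 9/14, 57, 3*sqrt(2), sqrt(3)}))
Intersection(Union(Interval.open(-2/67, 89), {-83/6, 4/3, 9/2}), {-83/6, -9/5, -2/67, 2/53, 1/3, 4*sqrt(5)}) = {-83/6, 2/53, 1/3, 4*sqrt(5)}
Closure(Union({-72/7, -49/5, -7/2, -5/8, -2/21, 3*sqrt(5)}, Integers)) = Union({-72/7, -49/5, -7/2, -5/8, -2/21, 3*sqrt(5)}, Integers)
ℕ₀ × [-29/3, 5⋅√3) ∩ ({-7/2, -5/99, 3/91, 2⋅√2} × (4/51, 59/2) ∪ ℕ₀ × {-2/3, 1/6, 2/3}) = ℕ₀ × {-2/3, 1/6, 2/3}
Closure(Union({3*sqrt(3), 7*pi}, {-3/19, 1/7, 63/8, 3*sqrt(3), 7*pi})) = {-3/19, 1/7, 63/8, 3*sqrt(3), 7*pi}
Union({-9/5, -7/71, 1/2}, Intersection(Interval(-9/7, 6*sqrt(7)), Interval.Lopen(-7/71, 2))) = Union({-9/5}, Interval(-7/71, 2))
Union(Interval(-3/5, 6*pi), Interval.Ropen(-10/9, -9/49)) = Interval(-10/9, 6*pi)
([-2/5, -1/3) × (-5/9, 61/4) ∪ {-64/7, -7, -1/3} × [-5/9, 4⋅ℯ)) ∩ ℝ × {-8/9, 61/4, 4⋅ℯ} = [-2/5, -1/3) × {4⋅ℯ}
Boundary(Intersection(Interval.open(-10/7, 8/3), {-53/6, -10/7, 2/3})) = {2/3}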